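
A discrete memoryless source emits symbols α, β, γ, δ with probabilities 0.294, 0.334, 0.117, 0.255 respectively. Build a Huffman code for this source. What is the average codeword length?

2 bits/symbol

Repeatedly combine the two least-probable nodes; the expected code length is the sum of the merged weights.
merge 117/1000 + 51/200 → 93/250
merge 147/500 + 167/500 → 157/250
merge 93/250 + 157/250 → 1
L = 93/250 + 157/250 + 1 = 2 bits/symbol.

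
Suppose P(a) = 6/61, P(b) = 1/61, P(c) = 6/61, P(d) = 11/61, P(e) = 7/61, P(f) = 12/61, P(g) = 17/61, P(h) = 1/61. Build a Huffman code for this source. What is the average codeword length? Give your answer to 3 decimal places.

Repeatedly combine the two least-probable nodes; the expected code length is the sum of the merged weights.
merge 1/61 + 1/61 → 2/61
merge 2/61 + 6/61 → 8/61
merge 6/61 + 7/61 → 13/61
merge 8/61 + 11/61 → 19/61
merge 12/61 + 13/61 → 25/61
merge 17/61 + 19/61 → 36/61
merge 25/61 + 36/61 → 1
L = 2/61 + 8/61 + 13/61 + 19/61 + 25/61 + 36/61 + 1 = 164/61 ≈ 2.689 bits/symbol.

2.689 bits/symbol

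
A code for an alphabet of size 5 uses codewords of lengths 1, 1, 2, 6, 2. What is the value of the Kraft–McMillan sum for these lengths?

With common denominator 2^6 = 64: Σ 2^(−ℓᵢ) = 32/64 + 32/64 + 16/64 + 1/64 + 16/64 = 97/64 = 1.515625.

1.515625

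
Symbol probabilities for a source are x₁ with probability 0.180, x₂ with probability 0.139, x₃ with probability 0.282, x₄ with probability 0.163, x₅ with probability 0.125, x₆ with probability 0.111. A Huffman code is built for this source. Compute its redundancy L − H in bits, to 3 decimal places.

Entropy H = −Σ p log₂ p ≈ 2.5096 bits.
Huffman merges: 111/1000+1/8→59/250; 139/1000+163/1000→151/500; 9/50+59/250→52/125; 141/500+151/500→73/125; 52/125+73/125→1. L = 1269/500 ≈ 2.5380.
L − H = 2.5380 − 2.5096 = 0.028 bits.

0.028 bits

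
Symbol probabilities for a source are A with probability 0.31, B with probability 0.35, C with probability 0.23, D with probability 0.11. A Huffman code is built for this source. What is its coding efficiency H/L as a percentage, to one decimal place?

Entropy H = −Σ p log₂ p ≈ 1.8918 bits.
Huffman merges: 11/100+23/100→17/50; 31/100+17/50→13/20; 7/20+13/20→1. L = 199/100 ≈ 1.9900.
Efficiency = H/L = 1.8918/1.9900 = 95.1%.

95.1%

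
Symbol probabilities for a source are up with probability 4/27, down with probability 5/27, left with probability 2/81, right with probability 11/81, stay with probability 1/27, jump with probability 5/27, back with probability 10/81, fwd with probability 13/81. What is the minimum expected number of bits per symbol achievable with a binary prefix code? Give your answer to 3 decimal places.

Repeatedly combine the two least-probable nodes; the expected code length is the sum of the merged weights.
merge 2/81 + 1/27 → 5/81
merge 5/81 + 10/81 → 5/27
merge 11/81 + 4/27 → 23/81
merge 13/81 + 5/27 → 28/81
merge 5/27 + 5/27 → 10/27
merge 23/81 + 28/81 → 17/27
merge 10/27 + 17/27 → 1
L = 5/81 + 5/27 + 23/81 + 28/81 + 10/27 + 17/27 + 1 = 233/81 ≈ 2.877 bits/symbol.

2.877 bits/symbol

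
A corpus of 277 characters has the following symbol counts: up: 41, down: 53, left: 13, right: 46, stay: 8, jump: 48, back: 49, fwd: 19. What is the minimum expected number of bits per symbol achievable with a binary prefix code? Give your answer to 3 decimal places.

2.852 bits/symbol

Probabilities are the counts divided by 277.
Repeatedly combine the two least-probable nodes; the expected code length is the sum of the merged weights.
merge 8/277 + 13/277 → 21/277
merge 19/277 + 21/277 → 40/277
merge 40/277 + 41/277 → 81/277
merge 46/277 + 48/277 → 94/277
merge 49/277 + 53/277 → 102/277
merge 81/277 + 94/277 → 175/277
merge 102/277 + 175/277 → 1
L = 21/277 + 40/277 + 81/277 + 94/277 + 102/277 + 175/277 + 1 = 790/277 ≈ 2.852 bits/symbol.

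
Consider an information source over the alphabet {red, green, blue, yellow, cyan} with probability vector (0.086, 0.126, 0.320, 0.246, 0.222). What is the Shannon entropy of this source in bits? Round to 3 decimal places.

2.187 bits

H = −Σ pᵢ log₂ pᵢ.
−0.086·log₂(0.086) = 0.3044
−0.126·log₂(0.126) = 0.3766
−0.320·log₂(0.320) = 0.5260
−0.246·log₂(0.246) = 0.4977
−0.222·log₂(0.222) = 0.4820
Sum ≈ 2.1868 → 2.187 bits.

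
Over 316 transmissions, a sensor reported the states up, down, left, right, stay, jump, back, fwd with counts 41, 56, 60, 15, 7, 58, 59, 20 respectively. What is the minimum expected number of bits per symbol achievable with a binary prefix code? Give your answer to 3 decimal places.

2.826 bits/symbol

Probabilities are the counts divided by 316.
Repeatedly combine the two least-probable nodes; the expected code length is the sum of the merged weights.
merge 7/316 + 15/316 → 11/158
merge 5/79 + 11/158 → 21/158
merge 41/316 + 21/158 → 83/316
merge 14/79 + 29/158 → 57/158
merge 59/316 + 15/79 → 119/316
merge 83/316 + 57/158 → 197/316
merge 119/316 + 197/316 → 1
L = 11/158 + 21/158 + 83/316 + 57/158 + 119/316 + 197/316 + 1 = 893/316 ≈ 2.826 bits/symbol.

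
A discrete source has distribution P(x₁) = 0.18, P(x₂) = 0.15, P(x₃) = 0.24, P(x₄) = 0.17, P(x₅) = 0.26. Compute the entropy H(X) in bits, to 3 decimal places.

H = −Σ pᵢ log₂ pᵢ.
−0.18·log₂(0.18) = 0.4453
−0.15·log₂(0.15) = 0.4105
−0.24·log₂(0.24) = 0.4941
−0.17·log₂(0.17) = 0.4346
−0.26·log₂(0.26) = 0.5053
Sum ≈ 2.2899 → 2.290 bits.

2.290 bits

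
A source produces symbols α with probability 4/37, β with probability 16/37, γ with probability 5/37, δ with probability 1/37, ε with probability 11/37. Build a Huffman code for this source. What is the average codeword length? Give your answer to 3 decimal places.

1.973 bits/symbol

Repeatedly combine the two least-probable nodes; the expected code length is the sum of the merged weights.
merge 1/37 + 4/37 → 5/37
merge 5/37 + 5/37 → 10/37
merge 10/37 + 11/37 → 21/37
merge 16/37 + 21/37 → 1
L = 5/37 + 10/37 + 21/37 + 1 = 73/37 ≈ 1.973 bits/symbol.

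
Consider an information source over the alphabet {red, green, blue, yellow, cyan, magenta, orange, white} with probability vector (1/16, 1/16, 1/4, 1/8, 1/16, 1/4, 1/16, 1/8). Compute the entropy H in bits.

2.75 bits

Each probability is a power of 1/2, so log₂(1/p) is an integer.
H = Σ p·log₂(1/p) = 1/16·4 + 1/16·4 + 1/4·2 + 1/8·3 + 1/16·4 + 1/4·2 + 1/16·4 + 1/8·3 = 2.75 bits.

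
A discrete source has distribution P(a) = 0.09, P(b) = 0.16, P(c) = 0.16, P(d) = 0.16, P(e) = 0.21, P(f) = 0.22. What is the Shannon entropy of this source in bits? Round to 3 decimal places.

2.535 bits

H = −Σ pᵢ log₂ pᵢ.
−0.09·log₂(0.09) = 0.3127
−0.16·log₂(0.16) = 0.4230
−0.16·log₂(0.16) = 0.4230
−0.16·log₂(0.16) = 0.4230
−0.21·log₂(0.21) = 0.4728
−0.22·log₂(0.22) = 0.4806
Sum ≈ 2.5351 → 2.535 bits.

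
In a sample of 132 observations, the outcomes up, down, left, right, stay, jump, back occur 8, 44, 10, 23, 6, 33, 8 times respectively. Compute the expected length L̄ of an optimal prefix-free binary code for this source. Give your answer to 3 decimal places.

2.485 bits/symbol

Probabilities are the counts divided by 132.
Repeatedly combine the two least-probable nodes; the expected code length is the sum of the merged weights.
merge 1/22 + 2/33 → 7/66
merge 2/33 + 5/66 → 3/22
merge 7/66 + 3/22 → 8/33
merge 23/132 + 8/33 → 5/12
merge 1/4 + 1/3 → 7/12
merge 5/12 + 7/12 → 1
L = 7/66 + 3/22 + 8/33 + 5/12 + 7/12 + 1 = 82/33 ≈ 2.485 bits/symbol.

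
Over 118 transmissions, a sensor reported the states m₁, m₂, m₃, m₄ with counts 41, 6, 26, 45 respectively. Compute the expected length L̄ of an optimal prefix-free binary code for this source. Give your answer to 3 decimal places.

1.890 bits/symbol

Probabilities are the counts divided by 118.
Repeatedly combine the two least-probable nodes; the expected code length is the sum of the merged weights.
merge 3/59 + 13/59 → 16/59
merge 16/59 + 41/118 → 73/118
merge 45/118 + 73/118 → 1
L = 16/59 + 73/118 + 1 = 223/118 ≈ 1.890 bits/symbol.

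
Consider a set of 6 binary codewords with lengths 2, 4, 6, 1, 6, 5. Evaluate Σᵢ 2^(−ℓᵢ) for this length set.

With common denominator 2^6 = 64: Σ 2^(−ℓᵢ) = 16/64 + 4/64 + 1/64 + 32/64 + 1/64 + 2/64 = 56/64 = 0.875.

0.875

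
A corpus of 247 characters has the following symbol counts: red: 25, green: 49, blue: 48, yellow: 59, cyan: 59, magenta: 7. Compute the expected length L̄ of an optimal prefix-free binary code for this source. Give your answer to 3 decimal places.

2.453 bits/symbol

Probabilities are the counts divided by 247.
Repeatedly combine the two least-probable nodes; the expected code length is the sum of the merged weights.
merge 7/247 + 25/247 → 32/247
merge 32/247 + 48/247 → 80/247
merge 49/247 + 59/247 → 108/247
merge 59/247 + 80/247 → 139/247
merge 108/247 + 139/247 → 1
L = 32/247 + 80/247 + 108/247 + 139/247 + 1 = 606/247 ≈ 2.453 bits/symbol.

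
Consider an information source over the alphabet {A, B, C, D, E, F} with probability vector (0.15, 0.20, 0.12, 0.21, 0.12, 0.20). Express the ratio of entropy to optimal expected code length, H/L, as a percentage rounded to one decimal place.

Entropy H = −Σ p log₂ p ≈ 2.5463 bits.
Huffman merges: 3/25+3/25→6/25; 3/20+1/5→7/20; 1/5+21/100→41/100; 6/25+7/20→59/100; 41/100+59/100→1. L = 259/100 ≈ 2.5900.
Efficiency = H/L = 2.5463/2.5900 = 98.3%.

98.3%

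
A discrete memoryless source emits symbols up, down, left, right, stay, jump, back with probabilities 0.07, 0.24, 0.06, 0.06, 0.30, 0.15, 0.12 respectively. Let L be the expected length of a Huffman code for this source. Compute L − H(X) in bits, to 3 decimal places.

Entropy H = −Σ p log₂ p ≈ 2.5485 bits.
Huffman merges: 3/50+3/50→3/25; 7/100+3/25→19/100; 3/25+3/20→27/100; 19/100+6/25→43/100; 27/100+3/10→57/100; 43/100+57/100→1. L = 129/50 ≈ 2.5800.
L − H = 2.5800 − 2.5485 = 0.032 bits.

0.032 bits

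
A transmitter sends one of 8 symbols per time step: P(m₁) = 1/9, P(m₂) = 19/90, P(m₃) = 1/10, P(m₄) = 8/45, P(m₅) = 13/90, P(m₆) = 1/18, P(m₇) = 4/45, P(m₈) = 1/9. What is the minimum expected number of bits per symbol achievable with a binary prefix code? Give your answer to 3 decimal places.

2.933 bits/symbol

Repeatedly combine the two least-probable nodes; the expected code length is the sum of the merged weights.
merge 1/18 + 4/45 → 13/90
merge 1/10 + 1/9 → 19/90
merge 1/9 + 13/90 → 23/90
merge 13/90 + 8/45 → 29/90
merge 19/90 + 19/90 → 19/45
merge 23/90 + 29/90 → 26/45
merge 19/45 + 26/45 → 1
L = 13/90 + 19/90 + 23/90 + 29/90 + 19/45 + 26/45 + 1 = 44/15 ≈ 2.933 bits/symbol.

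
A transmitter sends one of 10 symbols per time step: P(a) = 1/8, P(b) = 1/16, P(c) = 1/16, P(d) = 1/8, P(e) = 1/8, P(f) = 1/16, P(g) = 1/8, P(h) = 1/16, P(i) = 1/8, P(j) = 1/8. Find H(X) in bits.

3.25 bits

Each probability is a power of 1/2, so log₂(1/p) is an integer.
H = Σ p·log₂(1/p) = 1/8·3 + 1/16·4 + 1/16·4 + 1/8·3 + 1/8·3 + 1/16·4 + 1/8·3 + 1/16·4 + 1/8·3 + 1/8·3 = 3.25 bits.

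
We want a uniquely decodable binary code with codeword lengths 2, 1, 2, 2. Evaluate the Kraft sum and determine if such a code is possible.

1.25; no

With common denominator 2^2 = 4: Σ 2^(−ℓᵢ) = 1/4 + 2/4 + 1/4 + 1/4 = 5/4 = 1.25.
Kraft's inequality requires Σ ≤ 1; here Σ = 1.25 > 1, so no such prefix code exists.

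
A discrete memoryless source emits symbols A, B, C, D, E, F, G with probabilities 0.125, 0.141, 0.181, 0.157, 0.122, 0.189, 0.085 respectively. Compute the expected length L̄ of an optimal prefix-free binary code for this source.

2.811 bits/symbol

Repeatedly combine the two least-probable nodes; the expected code length is the sum of the merged weights.
merge 17/200 + 61/500 → 207/1000
merge 1/8 + 141/1000 → 133/500
merge 157/1000 + 181/1000 → 169/500
merge 189/1000 + 207/1000 → 99/250
merge 133/500 + 169/500 → 151/250
merge 99/250 + 151/250 → 1
L = 207/1000 + 133/500 + 169/500 + 99/250 + 151/250 + 1 = 2811/1000 = 2.811 bits/symbol.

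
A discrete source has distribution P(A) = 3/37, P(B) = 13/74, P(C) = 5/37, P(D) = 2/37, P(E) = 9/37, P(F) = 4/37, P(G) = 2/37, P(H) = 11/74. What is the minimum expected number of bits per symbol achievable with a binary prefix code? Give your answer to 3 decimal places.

2.865 bits/symbol

Repeatedly combine the two least-probable nodes; the expected code length is the sum of the merged weights.
merge 2/37 + 2/37 → 4/37
merge 3/37 + 4/37 → 7/37
merge 4/37 + 5/37 → 9/37
merge 11/74 + 13/74 → 12/37
merge 7/37 + 9/37 → 16/37
merge 9/37 + 12/37 → 21/37
merge 16/37 + 21/37 → 1
L = 4/37 + 7/37 + 9/37 + 12/37 + 16/37 + 21/37 + 1 = 106/37 ≈ 2.865 bits/symbol.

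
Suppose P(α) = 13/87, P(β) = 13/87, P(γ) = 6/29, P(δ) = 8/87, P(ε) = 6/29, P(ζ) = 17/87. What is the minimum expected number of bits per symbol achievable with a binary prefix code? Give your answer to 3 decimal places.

Repeatedly combine the two least-probable nodes; the expected code length is the sum of the merged weights.
merge 8/87 + 13/87 → 7/29
merge 13/87 + 17/87 → 10/29
merge 6/29 + 6/29 → 12/29
merge 7/29 + 10/29 → 17/29
merge 12/29 + 17/29 → 1
L = 7/29 + 10/29 + 12/29 + 17/29 + 1 = 75/29 ≈ 2.586 bits/symbol.

2.586 bits/symbol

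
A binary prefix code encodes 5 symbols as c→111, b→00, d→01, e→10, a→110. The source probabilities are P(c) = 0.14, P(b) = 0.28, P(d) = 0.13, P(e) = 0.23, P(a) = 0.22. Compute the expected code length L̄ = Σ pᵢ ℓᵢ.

2.36 bits/symbol

L̄ = Σ pᵢ·ℓᵢ = 0.14·3 + 0.28·2 + 0.13·2 + 0.23·2 + 0.22·3 = 2.36 bits/symbol.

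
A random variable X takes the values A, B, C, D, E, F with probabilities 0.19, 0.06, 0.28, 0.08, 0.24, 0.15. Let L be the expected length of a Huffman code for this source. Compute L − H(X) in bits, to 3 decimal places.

Entropy H = −Σ p log₂ p ≈ 2.4092 bits.
Huffman merges: 3/50+2/25→7/50; 7/50+3/20→29/100; 19/100+6/25→43/100; 7/25+29/100→57/100; 43/100+57/100→1. L = 243/100 ≈ 2.4300.
L − H = 2.4300 − 2.4092 = 0.021 bits.

0.021 bits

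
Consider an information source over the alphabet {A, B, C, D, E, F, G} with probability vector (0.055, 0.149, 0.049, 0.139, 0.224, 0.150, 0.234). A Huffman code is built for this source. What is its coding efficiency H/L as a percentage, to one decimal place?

Entropy H = −Σ p log₂ p ≈ 2.6327 bits.
Huffman merges: 49/1000+11/200→13/125; 13/125+139/1000→243/1000; 149/1000+3/20→299/1000; 28/125+117/500→229/500; 243/1000+299/1000→271/500; 229/500+271/500→1. L = 1323/500 ≈ 2.6460.
Efficiency = H/L = 2.6327/2.6460 = 99.5%.

99.5%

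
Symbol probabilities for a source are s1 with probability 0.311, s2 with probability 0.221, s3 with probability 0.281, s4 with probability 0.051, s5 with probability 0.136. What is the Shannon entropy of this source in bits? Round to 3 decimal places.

H = −Σ pᵢ log₂ pᵢ.
−0.311·log₂(0.311) = 0.5240
−0.221·log₂(0.221) = 0.4813
−0.281·log₂(0.281) = 0.5146
−0.051·log₂(0.051) = 0.2190
−0.136·log₂(0.136) = 0.3915
Sum ≈ 2.1304 → 2.130 bits.

2.130 bits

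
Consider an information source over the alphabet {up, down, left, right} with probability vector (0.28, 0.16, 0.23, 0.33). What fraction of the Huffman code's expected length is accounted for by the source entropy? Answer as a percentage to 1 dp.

Entropy H = −Σ p log₂ p ≈ 1.9527 bits.
Huffman merges: 4/25+23/100→39/100; 7/25+33/100→61/100; 39/100+61/100→1. L = 2 ≈ 2.0000.
Efficiency = H/L = 1.9527/2.0000 = 97.6%.

97.6%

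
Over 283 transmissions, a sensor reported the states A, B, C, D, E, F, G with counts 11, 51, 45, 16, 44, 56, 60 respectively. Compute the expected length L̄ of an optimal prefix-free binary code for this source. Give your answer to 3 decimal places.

Probabilities are the counts divided by 283.
Repeatedly combine the two least-probable nodes; the expected code length is the sum of the merged weights.
merge 11/283 + 16/283 → 27/283
merge 27/283 + 44/283 → 71/283
merge 45/283 + 51/283 → 96/283
merge 56/283 + 60/283 → 116/283
merge 71/283 + 96/283 → 167/283
merge 116/283 + 167/283 → 1
L = 27/283 + 71/283 + 96/283 + 116/283 + 167/283 + 1 = 760/283 ≈ 2.686 bits/symbol.

2.686 bits/symbol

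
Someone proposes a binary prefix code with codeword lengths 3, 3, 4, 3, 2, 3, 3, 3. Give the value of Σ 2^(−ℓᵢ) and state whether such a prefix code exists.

With common denominator 2^4 = 16: Σ 2^(−ℓᵢ) = 2/16 + 2/16 + 1/16 + 2/16 + 4/16 + 2/16 + 2/16 + 2/16 = 17/16 = 1.0625.
Kraft's inequality requires Σ ≤ 1; here Σ = 1.0625 > 1, so no such prefix code exists.

1.0625; no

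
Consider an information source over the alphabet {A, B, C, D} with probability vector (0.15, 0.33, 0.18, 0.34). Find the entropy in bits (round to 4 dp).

1.9128 bits

H = −Σ pᵢ log₂ pᵢ.
−0.15·log₂(0.15) = 0.4105
−0.33·log₂(0.33) = 0.5278
−0.18·log₂(0.18) = 0.4453
−0.34·log₂(0.34) = 0.5292
Sum ≈ 1.9128 → 1.9128 bits.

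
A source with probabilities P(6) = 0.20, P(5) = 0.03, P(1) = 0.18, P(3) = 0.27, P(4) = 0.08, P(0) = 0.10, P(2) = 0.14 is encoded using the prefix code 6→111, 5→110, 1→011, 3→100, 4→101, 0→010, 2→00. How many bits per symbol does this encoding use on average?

2.86 bits/symbol

L̄ = Σ pᵢ·ℓᵢ = 0.20·3 + 0.03·3 + 0.18·3 + 0.27·3 + 0.08·3 + 0.10·3 + 0.14·2 = 2.86 bits/symbol.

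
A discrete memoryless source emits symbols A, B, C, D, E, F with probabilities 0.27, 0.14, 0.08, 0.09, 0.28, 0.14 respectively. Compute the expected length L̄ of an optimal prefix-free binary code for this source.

2.45 bits/symbol

Repeatedly combine the two least-probable nodes; the expected code length is the sum of the merged weights.
merge 2/25 + 9/100 → 17/100
merge 7/50 + 7/50 → 7/25
merge 17/100 + 27/100 → 11/25
merge 7/25 + 7/25 → 14/25
merge 11/25 + 14/25 → 1
L = 17/100 + 7/25 + 11/25 + 14/25 + 1 = 49/20 = 2.45 bits/symbol.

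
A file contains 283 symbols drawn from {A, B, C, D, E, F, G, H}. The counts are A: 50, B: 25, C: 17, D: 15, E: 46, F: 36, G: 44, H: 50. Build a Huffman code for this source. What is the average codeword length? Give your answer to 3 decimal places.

2.936 bits/symbol

Probabilities are the counts divided by 283.
Repeatedly combine the two least-probable nodes; the expected code length is the sum of the merged weights.
merge 15/283 + 17/283 → 32/283
merge 25/283 + 32/283 → 57/283
merge 36/283 + 44/283 → 80/283
merge 46/283 + 50/283 → 96/283
merge 50/283 + 57/283 → 107/283
merge 80/283 + 96/283 → 176/283
merge 107/283 + 176/283 → 1
L = 32/283 + 57/283 + 80/283 + 96/283 + 107/283 + 176/283 + 1 = 831/283 ≈ 2.936 bits/symbol.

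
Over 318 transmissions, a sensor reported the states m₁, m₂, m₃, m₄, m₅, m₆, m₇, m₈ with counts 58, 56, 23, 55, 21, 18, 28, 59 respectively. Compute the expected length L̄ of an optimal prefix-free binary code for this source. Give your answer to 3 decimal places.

Probabilities are the counts divided by 318.
Repeatedly combine the two least-probable nodes; the expected code length is the sum of the merged weights.
merge 3/53 + 7/106 → 13/106
merge 23/318 + 14/159 → 17/106
merge 13/106 + 17/106 → 15/53
merge 55/318 + 28/159 → 37/106
merge 29/159 + 59/318 → 39/106
merge 15/53 + 37/106 → 67/106
merge 39/106 + 67/106 → 1
L = 13/106 + 17/106 + 15/53 + 37/106 + 39/106 + 67/106 + 1 = 309/106 ≈ 2.915 bits/symbol.

2.915 bits/symbol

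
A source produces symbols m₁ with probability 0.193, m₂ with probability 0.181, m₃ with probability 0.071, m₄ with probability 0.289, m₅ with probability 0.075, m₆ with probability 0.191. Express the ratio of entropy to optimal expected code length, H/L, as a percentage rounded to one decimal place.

Entropy H = −Σ p log₂ p ≈ 2.4293 bits.
Huffman merges: 71/1000+3/40→73/500; 73/500+181/1000→327/1000; 191/1000+193/1000→48/125; 289/1000+327/1000→77/125; 48/125+77/125→1. L = 2473/1000 ≈ 2.4730.
Efficiency = H/L = 2.4293/2.4730 = 98.2%.

98.2%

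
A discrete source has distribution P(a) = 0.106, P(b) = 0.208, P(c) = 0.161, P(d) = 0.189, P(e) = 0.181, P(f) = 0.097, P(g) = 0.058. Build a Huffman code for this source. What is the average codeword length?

2.758 bits/symbol

Repeatedly combine the two least-probable nodes; the expected code length is the sum of the merged weights.
merge 29/500 + 97/1000 → 31/200
merge 53/500 + 31/200 → 261/1000
merge 161/1000 + 181/1000 → 171/500
merge 189/1000 + 26/125 → 397/1000
merge 261/1000 + 171/500 → 603/1000
merge 397/1000 + 603/1000 → 1
L = 31/200 + 261/1000 + 171/500 + 397/1000 + 603/1000 + 1 = 1379/500 = 2.758 bits/symbol.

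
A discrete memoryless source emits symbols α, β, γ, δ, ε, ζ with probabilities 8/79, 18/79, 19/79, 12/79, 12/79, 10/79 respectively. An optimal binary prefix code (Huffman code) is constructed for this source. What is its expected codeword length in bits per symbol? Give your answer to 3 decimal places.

Repeatedly combine the two least-probable nodes; the expected code length is the sum of the merged weights.
merge 8/79 + 10/79 → 18/79
merge 12/79 + 12/79 → 24/79
merge 18/79 + 18/79 → 36/79
merge 19/79 + 24/79 → 43/79
merge 36/79 + 43/79 → 1
L = 18/79 + 24/79 + 36/79 + 43/79 + 1 = 200/79 ≈ 2.532 bits/symbol.

2.532 bits/symbol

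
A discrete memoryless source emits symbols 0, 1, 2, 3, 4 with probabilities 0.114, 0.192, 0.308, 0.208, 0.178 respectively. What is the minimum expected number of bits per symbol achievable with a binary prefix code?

Repeatedly combine the two least-probable nodes; the expected code length is the sum of the merged weights.
merge 57/500 + 89/500 → 73/250
merge 24/125 + 26/125 → 2/5
merge 73/250 + 77/250 → 3/5
merge 2/5 + 3/5 → 1
L = 73/250 + 2/5 + 3/5 + 1 = 573/250 = 2.292 bits/symbol.

2.292 bits/symbol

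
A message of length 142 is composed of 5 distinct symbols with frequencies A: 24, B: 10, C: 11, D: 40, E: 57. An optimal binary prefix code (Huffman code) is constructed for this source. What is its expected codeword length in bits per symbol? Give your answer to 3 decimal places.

Probabilities are the counts divided by 142.
Repeatedly combine the two least-probable nodes; the expected code length is the sum of the merged weights.
merge 5/71 + 11/142 → 21/142
merge 21/142 + 12/71 → 45/142
merge 20/71 + 45/142 → 85/142
merge 57/142 + 85/142 → 1
L = 21/142 + 45/142 + 85/142 + 1 = 293/142 ≈ 2.063 bits/symbol.

2.063 bits/symbol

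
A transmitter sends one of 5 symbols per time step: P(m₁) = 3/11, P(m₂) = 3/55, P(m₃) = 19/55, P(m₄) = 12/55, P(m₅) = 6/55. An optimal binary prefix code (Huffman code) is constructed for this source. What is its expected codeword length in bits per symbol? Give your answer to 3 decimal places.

2.164 bits/symbol

Repeatedly combine the two least-probable nodes; the expected code length is the sum of the merged weights.
merge 3/55 + 6/55 → 9/55
merge 9/55 + 12/55 → 21/55
merge 3/11 + 19/55 → 34/55
merge 21/55 + 34/55 → 1
L = 9/55 + 21/55 + 34/55 + 1 = 119/55 ≈ 2.164 bits/symbol.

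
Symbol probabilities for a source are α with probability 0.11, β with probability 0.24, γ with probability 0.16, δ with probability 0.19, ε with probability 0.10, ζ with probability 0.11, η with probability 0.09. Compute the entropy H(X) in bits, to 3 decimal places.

H = −Σ pᵢ log₂ pᵢ.
−0.11·log₂(0.11) = 0.3503
−0.24·log₂(0.24) = 0.4941
−0.16·log₂(0.16) = 0.4230
−0.19·log₂(0.19) = 0.4552
−0.10·log₂(0.10) = 0.3322
−0.11·log₂(0.11) = 0.3503
−0.09·log₂(0.09) = 0.3127
Sum ≈ 2.7178 → 2.718 bits.

2.718 bits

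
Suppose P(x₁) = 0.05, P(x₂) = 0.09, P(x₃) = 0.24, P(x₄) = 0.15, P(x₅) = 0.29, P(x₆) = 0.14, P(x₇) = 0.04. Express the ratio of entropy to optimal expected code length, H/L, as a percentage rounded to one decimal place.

99.0%

Entropy H = −Σ p log₂ p ≈ 2.5342 bits.
Huffman merges: 1/25+1/20→9/100; 9/100+9/100→9/50; 7/50+3/20→29/100; 9/50+6/25→21/50; 29/100+29/100→29/50; 21/50+29/50→1. L = 64/25 ≈ 2.5600.
Efficiency = H/L = 2.5342/2.5600 = 99.0%.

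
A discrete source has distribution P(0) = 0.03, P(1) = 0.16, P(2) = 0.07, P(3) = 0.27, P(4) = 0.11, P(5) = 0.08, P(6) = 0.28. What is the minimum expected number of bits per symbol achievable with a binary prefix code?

Repeatedly combine the two least-probable nodes; the expected code length is the sum of the merged weights.
merge 3/100 + 7/100 → 1/10
merge 2/25 + 1/10 → 9/50
merge 11/100 + 4/25 → 27/100
merge 9/50 + 27/100 → 9/20
merge 27/100 + 7/25 → 11/20
merge 9/20 + 11/20 → 1
L = 1/10 + 9/50 + 27/100 + 9/20 + 11/20 + 1 = 51/20 = 2.55 bits/symbol.

2.55 bits/symbol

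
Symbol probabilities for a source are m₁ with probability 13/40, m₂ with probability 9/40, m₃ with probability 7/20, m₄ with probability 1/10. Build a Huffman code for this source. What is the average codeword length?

Repeatedly combine the two least-probable nodes; the expected code length is the sum of the merged weights.
merge 1/10 + 9/40 → 13/40
merge 13/40 + 13/40 → 13/20
merge 7/20 + 13/20 → 1
L = 13/40 + 13/20 + 1 = 79/40 = 1.975 bits/symbol.

1.975 bits/symbol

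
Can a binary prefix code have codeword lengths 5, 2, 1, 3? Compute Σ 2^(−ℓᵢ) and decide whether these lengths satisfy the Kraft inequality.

0.90625; yes

With common denominator 2^5 = 32: Σ 2^(−ℓᵢ) = 1/32 + 8/32 + 16/32 + 4/32 = 29/32 = 0.90625.
Kraft's inequality requires Σ ≤ 1; here Σ = 0.90625 ≤ 1, so such a prefix code exists.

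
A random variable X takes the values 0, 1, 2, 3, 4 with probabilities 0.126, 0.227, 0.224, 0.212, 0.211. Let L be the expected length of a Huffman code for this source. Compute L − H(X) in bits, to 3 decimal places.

Entropy H = −Σ p log₂ p ≈ 2.2937 bits.
Huffman merges: 63/500+211/1000→337/1000; 53/250+28/125→109/250; 227/1000+337/1000→141/250; 109/250+141/250→1. L = 2337/1000 ≈ 2.3370.
L − H = 2.3370 − 2.2937 = 0.043 bits.

0.043 bits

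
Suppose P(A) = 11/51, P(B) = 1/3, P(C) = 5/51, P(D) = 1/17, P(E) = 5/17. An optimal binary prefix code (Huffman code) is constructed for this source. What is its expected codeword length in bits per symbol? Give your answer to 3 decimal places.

Repeatedly combine the two least-probable nodes; the expected code length is the sum of the merged weights.
merge 1/17 + 5/51 → 8/51
merge 8/51 + 11/51 → 19/51
merge 5/17 + 1/3 → 32/51
merge 19/51 + 32/51 → 1
L = 8/51 + 19/51 + 32/51 + 1 = 110/51 ≈ 2.157 bits/symbol.

2.157 bits/symbol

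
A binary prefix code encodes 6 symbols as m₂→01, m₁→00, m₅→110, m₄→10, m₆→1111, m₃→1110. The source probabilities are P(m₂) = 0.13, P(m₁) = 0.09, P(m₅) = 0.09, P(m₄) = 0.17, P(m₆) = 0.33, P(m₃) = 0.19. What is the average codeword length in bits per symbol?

L̄ = Σ pᵢ·ℓᵢ = 0.13·2 + 0.09·2 + 0.09·3 + 0.17·2 + 0.33·4 + 0.19·4 = 3.13 bits/symbol.

3.13 bits/symbol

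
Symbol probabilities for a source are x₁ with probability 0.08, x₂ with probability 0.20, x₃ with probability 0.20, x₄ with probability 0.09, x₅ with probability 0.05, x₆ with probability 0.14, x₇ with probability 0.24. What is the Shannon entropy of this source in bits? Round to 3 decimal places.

2.640 bits

H = −Σ pᵢ log₂ pᵢ.
−0.08·log₂(0.08) = 0.2915
−0.20·log₂(0.20) = 0.4644
−0.20·log₂(0.20) = 0.4644
−0.09·log₂(0.09) = 0.3127
−0.05·log₂(0.05) = 0.2161
−0.14·log₂(0.14) = 0.3971
−0.24·log₂(0.24) = 0.4941
Sum ≈ 2.6403 → 2.640 bits.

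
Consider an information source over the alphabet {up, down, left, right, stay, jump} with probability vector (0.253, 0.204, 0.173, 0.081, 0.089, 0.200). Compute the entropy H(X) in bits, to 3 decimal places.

H = −Σ pᵢ log₂ pᵢ.
−0.253·log₂(0.253) = 0.5016
−0.204·log₂(0.204) = 0.4678
−0.173·log₂(0.173) = 0.4379
−0.081·log₂(0.081) = 0.2937
−0.089·log₂(0.089) = 0.3106
−0.200·log₂(0.200) = 0.4644
Sum ≈ 2.4761 → 2.476 bits.

2.476 bits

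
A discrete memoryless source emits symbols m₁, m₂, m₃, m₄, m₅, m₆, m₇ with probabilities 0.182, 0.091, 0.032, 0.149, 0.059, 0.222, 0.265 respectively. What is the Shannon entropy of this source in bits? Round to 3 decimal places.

2.561 bits

H = −Σ pᵢ log₂ pᵢ.
−0.182·log₂(0.182) = 0.4474
−0.091·log₂(0.091) = 0.3147
−0.032·log₂(0.032) = 0.1589
−0.149·log₂(0.149) = 0.4092
−0.059·log₂(0.059) = 0.2409
−0.222·log₂(0.222) = 0.4820
−0.265·log₂(0.265) = 0.5077
Sum ≈ 2.5609 → 2.561 bits.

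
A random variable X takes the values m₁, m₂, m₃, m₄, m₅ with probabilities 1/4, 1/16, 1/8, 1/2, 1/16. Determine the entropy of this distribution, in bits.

Each probability is a power of 1/2, so log₂(1/p) is an integer.
H = Σ p·log₂(1/p) = 1/4·2 + 1/16·4 + 1/8·3 + 1/2·1 + 1/16·4 = 1.875 bits.

1.875 bits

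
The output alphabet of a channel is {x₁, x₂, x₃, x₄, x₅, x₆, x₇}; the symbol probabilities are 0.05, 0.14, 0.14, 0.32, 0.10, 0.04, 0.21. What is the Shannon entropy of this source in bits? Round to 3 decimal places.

H = −Σ pᵢ log₂ pᵢ.
−0.05·log₂(0.05) = 0.2161
−0.14·log₂(0.14) = 0.3971
−0.14·log₂(0.14) = 0.3971
−0.32·log₂(0.32) = 0.5260
−0.10·log₂(0.10) = 0.3322
−0.04·log₂(0.04) = 0.1858
−0.21·log₂(0.21) = 0.4728
Sum ≈ 2.5271 → 2.527 bits.

2.527 bits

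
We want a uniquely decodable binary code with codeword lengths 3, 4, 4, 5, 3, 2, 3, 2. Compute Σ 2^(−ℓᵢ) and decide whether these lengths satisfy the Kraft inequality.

With common denominator 2^5 = 32: Σ 2^(−ℓᵢ) = 4/32 + 2/32 + 2/32 + 1/32 + 4/32 + 8/32 + 4/32 + 8/32 = 33/32 = 1.03125.
Kraft's inequality requires Σ ≤ 1; here Σ = 1.03125 > 1, so no such prefix code exists.

1.03125; no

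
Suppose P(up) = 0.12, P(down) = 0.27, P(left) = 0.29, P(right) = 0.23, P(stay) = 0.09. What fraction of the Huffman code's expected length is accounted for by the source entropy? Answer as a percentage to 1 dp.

99.3%

Entropy H = −Σ p log₂ p ≈ 2.1953 bits.
Huffman merges: 9/100+3/25→21/100; 21/100+23/100→11/25; 27/100+29/100→14/25; 11/25+14/25→1. L = 221/100 ≈ 2.2100.
Efficiency = H/L = 2.1953/2.2100 = 99.3%.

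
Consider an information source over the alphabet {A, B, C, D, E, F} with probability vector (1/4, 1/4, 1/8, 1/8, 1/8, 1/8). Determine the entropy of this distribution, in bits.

2.5 bits

Each probability is a power of 1/2, so log₂(1/p) is an integer.
H = Σ p·log₂(1/p) = 1/4·2 + 1/4·2 + 1/8·3 + 1/8·3 + 1/8·3 + 1/8·3 = 2.5 bits.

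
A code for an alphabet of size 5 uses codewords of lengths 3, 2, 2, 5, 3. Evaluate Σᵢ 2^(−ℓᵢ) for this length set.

With common denominator 2^5 = 32: Σ 2^(−ℓᵢ) = 4/32 + 8/32 + 8/32 + 1/32 + 4/32 = 25/32 = 0.78125.

0.78125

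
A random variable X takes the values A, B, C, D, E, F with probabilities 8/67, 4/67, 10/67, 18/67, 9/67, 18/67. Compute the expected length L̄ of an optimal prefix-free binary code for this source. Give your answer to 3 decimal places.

Repeatedly combine the two least-probable nodes; the expected code length is the sum of the merged weights.
merge 4/67 + 8/67 → 12/67
merge 9/67 + 10/67 → 19/67
merge 12/67 + 18/67 → 30/67
merge 18/67 + 19/67 → 37/67
merge 30/67 + 37/67 → 1
L = 12/67 + 19/67 + 30/67 + 37/67 + 1 = 165/67 ≈ 2.463 bits/symbol.

2.463 bits/symbol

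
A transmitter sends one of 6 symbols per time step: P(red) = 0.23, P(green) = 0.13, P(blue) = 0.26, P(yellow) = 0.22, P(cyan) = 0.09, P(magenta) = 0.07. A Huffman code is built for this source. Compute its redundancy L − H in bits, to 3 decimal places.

Entropy H = −Σ p log₂ p ≈ 2.4374 bits.
Huffman merges: 7/100+9/100→4/25; 13/100+4/25→29/100; 11/50+23/100→9/20; 13/50+29/100→11/20; 9/20+11/20→1. L = 49/20 ≈ 2.4500.
L − H = 2.4500 − 2.4374 = 0.013 bits.

0.013 bits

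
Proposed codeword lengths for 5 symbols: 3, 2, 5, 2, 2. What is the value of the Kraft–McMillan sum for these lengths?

With common denominator 2^5 = 32: Σ 2^(−ℓᵢ) = 4/32 + 8/32 + 1/32 + 8/32 + 8/32 = 29/32 = 0.90625.

0.90625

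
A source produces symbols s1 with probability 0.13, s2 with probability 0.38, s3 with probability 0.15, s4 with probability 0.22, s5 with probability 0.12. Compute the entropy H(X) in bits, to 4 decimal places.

H = −Σ pᵢ log₂ pᵢ.
−0.13·log₂(0.13) = 0.3826
−0.38·log₂(0.38) = 0.5305
−0.15·log₂(0.15) = 0.4105
−0.22·log₂(0.22) = 0.4806
−0.12·log₂(0.12) = 0.3671
Sum ≈ 2.1713 → 2.1713 bits.

2.1713 bits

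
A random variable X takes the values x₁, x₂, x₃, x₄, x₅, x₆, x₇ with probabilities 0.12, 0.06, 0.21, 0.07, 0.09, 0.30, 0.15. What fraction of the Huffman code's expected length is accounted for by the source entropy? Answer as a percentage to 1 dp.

99.1%

Entropy H = −Σ p log₂ p ≈ 2.5963 bits.
Huffman merges: 3/50+7/100→13/100; 9/100+3/25→21/100; 13/100+3/20→7/25; 21/100+21/100→21/50; 7/25+3/10→29/50; 21/50+29/50→1. L = 131/50 ≈ 2.6200.
Efficiency = H/L = 2.5963/2.6200 = 99.1%.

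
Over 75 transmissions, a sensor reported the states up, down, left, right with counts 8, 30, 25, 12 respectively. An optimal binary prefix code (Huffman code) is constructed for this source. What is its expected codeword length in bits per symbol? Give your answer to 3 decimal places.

Probabilities are the counts divided by 75.
Repeatedly combine the two least-probable nodes; the expected code length is the sum of the merged weights.
merge 8/75 + 4/25 → 4/15
merge 4/15 + 1/3 → 3/5
merge 2/5 + 3/5 → 1
L = 4/15 + 3/5 + 1 = 28/15 ≈ 1.867 bits/symbol.

1.867 bits/symbol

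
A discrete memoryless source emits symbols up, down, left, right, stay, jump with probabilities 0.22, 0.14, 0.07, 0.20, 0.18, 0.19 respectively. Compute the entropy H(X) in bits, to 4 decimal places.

2.5112 bits

H = −Σ pᵢ log₂ pᵢ.
−0.22·log₂(0.22) = 0.4806
−0.14·log₂(0.14) = 0.3971
−0.07·log₂(0.07) = 0.2686
−0.20·log₂(0.20) = 0.4644
−0.18·log₂(0.18) = 0.4453
−0.19·log₂(0.19) = 0.4552
Sum ≈ 2.5112 → 2.5112 bits.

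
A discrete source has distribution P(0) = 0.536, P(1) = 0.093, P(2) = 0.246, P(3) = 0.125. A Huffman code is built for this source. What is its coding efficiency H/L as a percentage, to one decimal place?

99.5%

Entropy H = −Σ p log₂ p ≈ 1.6736 bits.
Huffman merges: 93/1000+1/8→109/500; 109/500+123/500→58/125; 58/125+67/125→1. L = 841/500 ≈ 1.6820.
Efficiency = H/L = 1.6736/1.6820 = 99.5%.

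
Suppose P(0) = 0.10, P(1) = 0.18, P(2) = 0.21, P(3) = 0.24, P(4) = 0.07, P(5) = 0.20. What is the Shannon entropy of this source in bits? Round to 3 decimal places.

2.477 bits

H = −Σ pᵢ log₂ pᵢ.
−0.10·log₂(0.10) = 0.3322
−0.18·log₂(0.18) = 0.4453
−0.21·log₂(0.21) = 0.4728
−0.24·log₂(0.24) = 0.4941
−0.07·log₂(0.07) = 0.2686
−0.20·log₂(0.20) = 0.4644
Sum ≈ 2.4774 → 2.477 bits.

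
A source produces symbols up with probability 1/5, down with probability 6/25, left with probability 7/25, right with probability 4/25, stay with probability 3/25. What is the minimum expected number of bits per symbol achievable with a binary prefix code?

Repeatedly combine the two least-probable nodes; the expected code length is the sum of the merged weights.
merge 3/25 + 4/25 → 7/25
merge 1/5 + 6/25 → 11/25
merge 7/25 + 7/25 → 14/25
merge 11/25 + 14/25 → 1
L = 7/25 + 11/25 + 14/25 + 1 = 57/25 = 2.28 bits/symbol.

2.28 bits/symbol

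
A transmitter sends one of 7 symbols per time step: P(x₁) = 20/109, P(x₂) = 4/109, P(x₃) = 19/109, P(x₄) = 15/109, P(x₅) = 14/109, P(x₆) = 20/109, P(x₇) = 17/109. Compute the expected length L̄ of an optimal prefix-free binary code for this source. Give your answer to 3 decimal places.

2.798 bits/symbol

Repeatedly combine the two least-probable nodes; the expected code length is the sum of the merged weights.
merge 4/109 + 14/109 → 18/109
merge 15/109 + 17/109 → 32/109
merge 18/109 + 19/109 → 37/109
merge 20/109 + 20/109 → 40/109
merge 32/109 + 37/109 → 69/109
merge 40/109 + 69/109 → 1
L = 18/109 + 32/109 + 37/109 + 40/109 + 69/109 + 1 = 305/109 ≈ 2.798 bits/symbol.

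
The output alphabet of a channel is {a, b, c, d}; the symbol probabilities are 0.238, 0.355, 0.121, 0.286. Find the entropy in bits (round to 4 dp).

1.9085 bits

H = −Σ pᵢ log₂ pᵢ.
−0.238·log₂(0.238) = 0.4929
−0.355·log₂(0.355) = 0.5304
−0.121·log₂(0.121) = 0.3687
−0.286·log₂(0.286) = 0.5165
Sum ≈ 1.9085 → 1.9085 bits.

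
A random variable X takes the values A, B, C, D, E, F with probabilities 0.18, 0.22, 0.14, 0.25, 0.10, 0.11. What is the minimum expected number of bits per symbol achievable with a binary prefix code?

2.53 bits/symbol

Repeatedly combine the two least-probable nodes; the expected code length is the sum of the merged weights.
merge 1/10 + 11/100 → 21/100
merge 7/50 + 9/50 → 8/25
merge 21/100 + 11/50 → 43/100
merge 1/4 + 8/25 → 57/100
merge 43/100 + 57/100 → 1
L = 21/100 + 8/25 + 43/100 + 57/100 + 1 = 253/100 = 2.53 bits/symbol.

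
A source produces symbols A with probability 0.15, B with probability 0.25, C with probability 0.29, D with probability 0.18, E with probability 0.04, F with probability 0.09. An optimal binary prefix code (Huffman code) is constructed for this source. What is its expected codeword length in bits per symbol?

Repeatedly combine the two least-probable nodes; the expected code length is the sum of the merged weights.
merge 1/25 + 9/100 → 13/100
merge 13/100 + 3/20 → 7/25
merge 9/50 + 1/4 → 43/100
merge 7/25 + 29/100 → 57/100
merge 43/100 + 57/100 → 1
L = 13/100 + 7/25 + 43/100 + 57/100 + 1 = 241/100 = 2.41 bits/symbol.

2.41 bits/symbol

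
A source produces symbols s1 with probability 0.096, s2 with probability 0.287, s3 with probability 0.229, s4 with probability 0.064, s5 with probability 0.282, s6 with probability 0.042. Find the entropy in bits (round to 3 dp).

H = −Σ pᵢ log₂ pᵢ.
−0.096·log₂(0.096) = 0.3246
−0.287·log₂(0.287) = 0.5169
−0.229·log₂(0.229) = 0.4870
−0.064·log₂(0.064) = 0.2538
−0.282·log₂(0.282) = 0.5150
−0.042·log₂(0.042) = 0.1921
Sum ≈ 2.2893 → 2.289 bits.

2.289 bits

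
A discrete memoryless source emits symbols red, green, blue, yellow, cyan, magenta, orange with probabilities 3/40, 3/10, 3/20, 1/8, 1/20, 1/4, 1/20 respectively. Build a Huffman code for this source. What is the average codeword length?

2.55 bits/symbol

Repeatedly combine the two least-probable nodes; the expected code length is the sum of the merged weights.
merge 1/20 + 1/20 → 1/10
merge 3/40 + 1/10 → 7/40
merge 1/8 + 3/20 → 11/40
merge 7/40 + 1/4 → 17/40
merge 11/40 + 3/10 → 23/40
merge 17/40 + 23/40 → 1
L = 1/10 + 7/40 + 11/40 + 17/40 + 23/40 + 1 = 51/20 = 2.55 bits/symbol.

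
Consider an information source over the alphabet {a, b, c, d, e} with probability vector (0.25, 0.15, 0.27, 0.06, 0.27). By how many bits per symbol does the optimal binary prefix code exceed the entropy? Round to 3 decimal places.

0.036 bits

Entropy H = −Σ p log₂ p ≈ 2.1741 bits.
Huffman merges: 3/50+3/20→21/100; 21/100+1/4→23/50; 27/100+27/100→27/50; 23/50+27/50→1. L = 221/100 ≈ 2.2100.
L − H = 2.2100 − 2.1741 = 0.036 bits.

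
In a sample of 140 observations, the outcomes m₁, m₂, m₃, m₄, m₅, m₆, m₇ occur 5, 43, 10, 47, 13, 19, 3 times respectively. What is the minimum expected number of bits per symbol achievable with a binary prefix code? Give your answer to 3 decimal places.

2.407 bits/symbol

Probabilities are the counts divided by 140.
Repeatedly combine the two least-probable nodes; the expected code length is the sum of the merged weights.
merge 3/140 + 1/28 → 2/35
merge 2/35 + 1/14 → 9/70
merge 13/140 + 9/70 → 31/140
merge 19/140 + 31/140 → 5/14
merge 43/140 + 47/140 → 9/14
merge 5/14 + 9/14 → 1
L = 2/35 + 9/70 + 31/140 + 5/14 + 9/14 + 1 = 337/140 ≈ 2.407 bits/symbol.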